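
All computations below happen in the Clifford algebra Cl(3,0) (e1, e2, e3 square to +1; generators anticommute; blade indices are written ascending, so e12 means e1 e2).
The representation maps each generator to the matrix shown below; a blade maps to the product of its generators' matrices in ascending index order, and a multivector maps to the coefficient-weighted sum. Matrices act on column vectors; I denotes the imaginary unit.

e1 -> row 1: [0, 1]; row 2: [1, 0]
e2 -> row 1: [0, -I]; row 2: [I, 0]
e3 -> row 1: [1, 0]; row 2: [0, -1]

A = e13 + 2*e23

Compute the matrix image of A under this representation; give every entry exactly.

Bivector images (products of the table entries): rho(e13) = rho(e1)rho(e3) = row 1: [0, -1]; row 2: [1, 0]; rho(e23) = rho(e2)rho(e3) = row 1: [0, I]; row 2: [I, 0].
M = (1)*rho(e13) + (2)*rho(e23), summed entrywise:
Answer: row 1: [0, -1 + 2*I]; row 2: [1 + 2*I, 0]


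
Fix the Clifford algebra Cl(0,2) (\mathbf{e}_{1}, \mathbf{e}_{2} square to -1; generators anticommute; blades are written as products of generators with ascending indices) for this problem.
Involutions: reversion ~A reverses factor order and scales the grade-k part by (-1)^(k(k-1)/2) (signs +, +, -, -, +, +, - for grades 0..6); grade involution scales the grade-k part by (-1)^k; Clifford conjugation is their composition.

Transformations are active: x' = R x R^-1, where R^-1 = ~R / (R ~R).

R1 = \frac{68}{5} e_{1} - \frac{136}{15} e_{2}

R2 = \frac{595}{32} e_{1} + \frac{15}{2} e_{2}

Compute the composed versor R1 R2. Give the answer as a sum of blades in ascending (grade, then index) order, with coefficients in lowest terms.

Distribute over the terms of R1 (each basis-blade product reordered to ascending indices, repeated generators contracted through their squares):
(\frac{68}{5} e_{1}) R2 = -\frac{2023}{8} + 102 e_{1} e_{2}
(-\frac{136}{15} e_{2}) R2 = 68 + \frac{2023}{12} e_{1} e_{2}
Summing the partial products and collecting blades:
Answer: -\frac{1479}{8} + \frac{3247}{12} e_{1} e_{2}


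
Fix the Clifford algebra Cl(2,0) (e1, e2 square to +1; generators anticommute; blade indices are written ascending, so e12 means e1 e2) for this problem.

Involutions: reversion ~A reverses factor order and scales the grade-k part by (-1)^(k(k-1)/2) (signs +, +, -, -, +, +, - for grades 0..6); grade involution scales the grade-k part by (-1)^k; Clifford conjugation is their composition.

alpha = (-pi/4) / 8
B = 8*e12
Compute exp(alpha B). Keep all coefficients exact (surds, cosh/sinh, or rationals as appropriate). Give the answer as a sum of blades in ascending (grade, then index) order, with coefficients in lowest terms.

B^2 = (8)^2*(e12)^2 = 64*(-1) = -64 (a basis 2-blade squares to minus the product of its generators' squares).
B^2 = -64 — B^2 < 0, so the exponential closes trigonometrically: l = 8, alpha*l = -pi/4, so exp(alpha B) = cos(-pi/4) + (sin(-pi/4)/8)*B = sqrt(2)/2 + (-sqrt(2)/16)*B.
Answer: sqrt(2)/2 - sqrt(2)/2*e12


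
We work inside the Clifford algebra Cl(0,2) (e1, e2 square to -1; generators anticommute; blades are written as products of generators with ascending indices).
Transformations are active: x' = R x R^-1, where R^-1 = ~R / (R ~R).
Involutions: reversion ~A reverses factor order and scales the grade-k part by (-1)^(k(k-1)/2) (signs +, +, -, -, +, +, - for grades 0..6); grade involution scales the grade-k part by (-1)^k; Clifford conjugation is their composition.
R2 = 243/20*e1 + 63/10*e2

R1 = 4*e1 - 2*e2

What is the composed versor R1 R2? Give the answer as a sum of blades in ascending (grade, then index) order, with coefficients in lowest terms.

Distribute over the terms of R1 (each basis-blade product reordered to ascending indices, repeated generators contracted through their squares):
(4*e1) R2 = -243/5 + 126/5*e1 e2
(-2*e2) R2 = 63/5 + 243/10*e1 e2
Summing the partial products and collecting blades:
Answer: -36 + 99/2*e1 e2


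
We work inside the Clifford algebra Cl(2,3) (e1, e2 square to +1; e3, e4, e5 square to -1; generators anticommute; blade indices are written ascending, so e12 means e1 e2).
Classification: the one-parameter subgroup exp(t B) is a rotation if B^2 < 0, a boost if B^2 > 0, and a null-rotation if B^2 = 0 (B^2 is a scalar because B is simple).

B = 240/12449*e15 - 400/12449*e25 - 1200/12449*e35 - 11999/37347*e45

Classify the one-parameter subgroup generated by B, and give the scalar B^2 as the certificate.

B^2 term by term: the squares give (240/12449)^2*(e15)^2 + (-400/12449)^2*(e25)^2 + (-1200/12449)^2*(e35)^2 + (-11999/37347)^2*(e45)^2 = 57600/154977601*(+1) + 160000/154977601*(+1) + 1440000/154977601*(-1) + 143976001/1394798409*(-1) = -1/9 (each basis 2-blade squares to minus the product of its generators' squares); cross terms between blades sharing an index anticommute and cancel. So B^2 = -1/9.
Answer: rotation, certificate B^2 = -1/9. Note: conjugating B changes its blade decomposition but never the scalar B^2 = -1/9, whose sign settles the classification.


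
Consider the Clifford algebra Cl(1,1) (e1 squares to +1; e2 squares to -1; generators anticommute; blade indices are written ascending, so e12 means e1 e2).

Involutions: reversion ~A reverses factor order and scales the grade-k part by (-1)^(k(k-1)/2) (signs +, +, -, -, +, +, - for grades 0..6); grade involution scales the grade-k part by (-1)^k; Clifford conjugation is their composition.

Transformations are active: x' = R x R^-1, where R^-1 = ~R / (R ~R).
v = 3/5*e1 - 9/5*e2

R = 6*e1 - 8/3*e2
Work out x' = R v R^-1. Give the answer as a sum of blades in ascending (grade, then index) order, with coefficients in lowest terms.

~R = 6*e1 - 8/3*e2, and R ~R = 260/9, so R^-1 = ~R / (260/9).
R v = -6/5 - 46/5*e12
Answer: -357/325*e1 + 657/325*e2


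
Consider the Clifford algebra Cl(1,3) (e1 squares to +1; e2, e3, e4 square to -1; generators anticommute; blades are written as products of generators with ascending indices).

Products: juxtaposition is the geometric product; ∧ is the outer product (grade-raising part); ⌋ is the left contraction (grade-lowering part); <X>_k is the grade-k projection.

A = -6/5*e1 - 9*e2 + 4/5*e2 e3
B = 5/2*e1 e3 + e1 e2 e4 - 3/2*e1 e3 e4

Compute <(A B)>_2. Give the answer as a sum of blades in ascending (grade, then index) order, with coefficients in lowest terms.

step 1: -3*e3 - 2*e1 e2 - 9*e1 e4 - 6/5*e2 e4 + 9/5*e3 e4 + 45/2*e1 e2 e3 + 6/5*e1 e2 e4 + 4/5*e1 e3 e4 - 27/2*e1 e2 e3 e4
step 2: -2*e1 e2 - 9*e1 e4 - 6/5*e2 e4 + 9/5*e3 e4
Answer: -2*e1 e2 - 9*e1 e4 - 6/5*e2 e4 + 9/5*e3 e4


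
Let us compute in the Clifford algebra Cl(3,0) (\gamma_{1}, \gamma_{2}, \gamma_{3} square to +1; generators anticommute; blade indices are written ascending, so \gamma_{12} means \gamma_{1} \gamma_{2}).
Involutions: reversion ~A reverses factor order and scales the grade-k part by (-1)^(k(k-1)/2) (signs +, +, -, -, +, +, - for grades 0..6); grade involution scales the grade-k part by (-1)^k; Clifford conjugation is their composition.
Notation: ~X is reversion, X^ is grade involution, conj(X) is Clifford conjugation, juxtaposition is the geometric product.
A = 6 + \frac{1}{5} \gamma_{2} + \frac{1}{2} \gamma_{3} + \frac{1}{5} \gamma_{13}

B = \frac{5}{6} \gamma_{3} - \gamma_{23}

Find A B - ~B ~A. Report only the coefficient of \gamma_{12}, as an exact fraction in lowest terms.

first term: \frac{5}{12} + \frac{1}{6} \gamma_{1} + \frac{1}{2} \gamma_{2} + \frac{24}{5} \gamma_{3} + \frac{1}{5} \gamma_{12} - \frac{35}{6} \gamma_{23}
second term: \frac{5}{12} + \frac{1}{6} \gamma_{1} + \frac{1}{2} \gamma_{2} + \frac{24}{5} \gamma_{3} - \frac{1}{5} \gamma_{12} + \frac{35}{6} \gamma_{23}
Answer: \frac{2}{5}


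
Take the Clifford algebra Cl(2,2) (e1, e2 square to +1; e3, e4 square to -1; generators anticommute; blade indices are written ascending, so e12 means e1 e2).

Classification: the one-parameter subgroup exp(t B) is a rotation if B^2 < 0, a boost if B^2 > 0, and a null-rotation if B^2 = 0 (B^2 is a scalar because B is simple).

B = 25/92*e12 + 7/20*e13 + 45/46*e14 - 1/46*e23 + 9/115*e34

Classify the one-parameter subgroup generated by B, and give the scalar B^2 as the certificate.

B^2 term by term: the squares give (25/92)^2*(e12)^2 + (7/20)^2*(e13)^2 + (45/46)^2*(e14)^2 + (-1/46)^2*(e23)^2 + (9/115)^2*(e34)^2 = 625/8464*(-1) + 49/400*(+1) + 2025/2116*(+1) + 1/2116*(+1) + 81/13225*(-1) = 1 (each basis 2-blade squares to minus the product of its generators' squares); cross terms between blades sharing an index anticommute and cancel; the commuting (index-disjoint) pairs give grade-4 terms 2*c*c'*(blade product), which cancel blade by blade — e1234: 45/1058 - 45/1058 = 0 — confirming B is simple. So B^2 = 1.
Answer: boost, certificate B^2 = 1. Check the certificate: B^2 = 1, and that sign is decisive whatever form B takes.


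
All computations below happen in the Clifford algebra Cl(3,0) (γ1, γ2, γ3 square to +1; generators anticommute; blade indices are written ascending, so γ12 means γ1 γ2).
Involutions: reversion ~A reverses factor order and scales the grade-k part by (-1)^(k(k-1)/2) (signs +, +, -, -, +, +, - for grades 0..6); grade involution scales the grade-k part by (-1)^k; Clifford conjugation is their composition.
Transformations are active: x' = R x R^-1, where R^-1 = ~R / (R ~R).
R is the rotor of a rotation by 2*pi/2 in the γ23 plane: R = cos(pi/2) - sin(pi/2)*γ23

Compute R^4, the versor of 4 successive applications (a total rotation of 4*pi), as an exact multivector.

Because a rotor carries half the rotation angle, composing 4 copies of this γ23-plane rotor multiplies the phase: 4*(pi/2) = 2*pi, hence R^4 = cos(2*pi) - sin(2*pi)*γ23.
cos(2*pi) = 1 and sin(2*pi) = 0, so R^4 = 1. The total rotation 4*pi is 2 full turns, so every vector returns to itself, yet the rotor is +1, back on the identity sheet (an even number of 2*pi turns).
Answer: 1


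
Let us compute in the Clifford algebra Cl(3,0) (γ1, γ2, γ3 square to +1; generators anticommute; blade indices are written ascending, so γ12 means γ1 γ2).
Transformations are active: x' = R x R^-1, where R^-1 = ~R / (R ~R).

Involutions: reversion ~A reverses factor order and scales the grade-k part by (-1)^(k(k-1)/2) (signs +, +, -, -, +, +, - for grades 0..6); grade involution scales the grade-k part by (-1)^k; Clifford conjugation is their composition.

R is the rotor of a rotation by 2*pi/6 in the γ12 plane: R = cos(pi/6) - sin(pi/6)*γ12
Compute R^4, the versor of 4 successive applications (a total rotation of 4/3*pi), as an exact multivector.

Half-angle bookkeeping: 4 applications in γ12 add up to rotor phase 4*pi/6 = 2*pi/3, so R^4 = cos(2*pi/3) - sin(2*pi/3)*γ12.
cos(2*pi/3) = -1/2 and sin(2*pi/3) = sqrt(3)/2, so R^4 = -1/2 - sqrt(3)/2*γ12. The net rotation is 4/3*pi; the rotor keeps the half-angle phase exactly.
Answer: -1/2 - sqrt(3)/2*γ12


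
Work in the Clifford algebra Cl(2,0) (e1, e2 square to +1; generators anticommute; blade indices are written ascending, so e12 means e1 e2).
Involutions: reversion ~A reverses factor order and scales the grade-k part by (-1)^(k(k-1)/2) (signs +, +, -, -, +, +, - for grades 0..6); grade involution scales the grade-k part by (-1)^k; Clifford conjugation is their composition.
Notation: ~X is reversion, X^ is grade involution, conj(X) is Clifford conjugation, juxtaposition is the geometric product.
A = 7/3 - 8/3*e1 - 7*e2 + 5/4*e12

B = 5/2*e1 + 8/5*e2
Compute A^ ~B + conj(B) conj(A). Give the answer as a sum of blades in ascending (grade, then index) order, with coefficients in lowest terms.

first term: 268/15 + 47/6*e1 + 73/120*e2 - 397/30*e12
second term: -268/15 - 47/6*e1 - 73/120*e2 - 397/30*e12
Answer: -397/15*e12


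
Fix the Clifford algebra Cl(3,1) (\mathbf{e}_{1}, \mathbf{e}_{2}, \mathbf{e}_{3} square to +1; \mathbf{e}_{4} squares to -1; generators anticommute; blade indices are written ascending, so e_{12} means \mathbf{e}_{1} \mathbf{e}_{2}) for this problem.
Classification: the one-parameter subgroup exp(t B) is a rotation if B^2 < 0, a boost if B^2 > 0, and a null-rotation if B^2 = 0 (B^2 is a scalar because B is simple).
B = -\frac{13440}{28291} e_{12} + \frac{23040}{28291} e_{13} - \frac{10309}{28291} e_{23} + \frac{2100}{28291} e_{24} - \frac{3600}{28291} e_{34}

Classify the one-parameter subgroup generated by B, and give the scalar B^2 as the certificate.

B^2 term by term: the squares give (-\frac{13440}{28291})^2*(e_{12})^2 + (\frac{23040}{28291})^2*(e_{13})^2 + (-\frac{10309}{28291})^2*(e_{23})^2 + (\frac{2100}{28291})^2*(e_{24})^2 + (-\frac{3600}{28291})^2*(e_{34})^2 = \frac{180633600}{800380681}*(-1) + \frac{530841600}{800380681}*(-1) + \frac{106275481}{800380681}*(-1) + \frac{4410000}{800380681}*(+1) + \frac{12960000}{800380681}*(+1) = -1 (each basis 2-blade squares to minus the product of its generators' squares); cross terms between blades sharing an index anticommute and cancel; the commuting (index-disjoint) pairs give grade-4 terms 2*c*c'*(blade product), which cancel blade by blade — e_{1234}: \frac{96768000}{800380681} - \frac{96768000}{800380681} = 0 — confirming B is simple. So B^2 = -1.
Answer: rotation, certificate B^2 = -1. Note: conjugating B changes its blade decomposition but never the scalar B^2 = -1, whose sign settles the classification.


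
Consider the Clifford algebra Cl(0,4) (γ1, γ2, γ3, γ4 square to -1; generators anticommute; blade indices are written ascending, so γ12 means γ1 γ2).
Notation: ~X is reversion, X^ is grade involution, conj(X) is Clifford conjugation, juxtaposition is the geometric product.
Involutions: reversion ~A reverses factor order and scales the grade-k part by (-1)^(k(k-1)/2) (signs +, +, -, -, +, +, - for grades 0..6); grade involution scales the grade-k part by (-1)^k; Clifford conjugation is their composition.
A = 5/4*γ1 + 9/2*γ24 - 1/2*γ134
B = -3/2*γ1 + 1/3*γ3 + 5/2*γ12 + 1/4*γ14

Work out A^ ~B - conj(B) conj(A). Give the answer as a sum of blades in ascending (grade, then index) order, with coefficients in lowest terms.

first term: -15/8 - 25/8*γ2 - 1/8*γ3 - 5/16*γ4 + 9/8*γ12 - 5/12*γ13 - 133/12*γ14 + 3/4*γ34 - 27/4*γ124 - 1/4*γ234
second term: 15/8 + 25/8*γ2 + 1/8*γ3 + 5/16*γ4 + 9/8*γ12 - 5/12*γ13 - 133/12*γ14 + 3/4*γ34 - 27/4*γ124 - 1/4*γ234
Answer: -15/4 - 25/4*γ2 - 1/4*γ3 - 5/8*γ4


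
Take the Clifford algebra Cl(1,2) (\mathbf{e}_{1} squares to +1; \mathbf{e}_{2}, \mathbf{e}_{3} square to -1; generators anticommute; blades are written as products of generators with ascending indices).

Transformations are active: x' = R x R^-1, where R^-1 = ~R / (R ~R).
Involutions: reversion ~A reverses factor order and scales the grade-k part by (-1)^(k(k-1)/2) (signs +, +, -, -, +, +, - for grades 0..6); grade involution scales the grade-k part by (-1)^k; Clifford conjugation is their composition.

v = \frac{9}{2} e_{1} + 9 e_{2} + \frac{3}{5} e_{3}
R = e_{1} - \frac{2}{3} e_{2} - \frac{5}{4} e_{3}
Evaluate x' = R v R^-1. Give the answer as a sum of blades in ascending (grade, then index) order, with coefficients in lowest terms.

~R = e_{1} - \frac{2}{3} e_{2} - \frac{5}{4} e_{3}, and R ~R = -\frac{145}{144}, so R^-1 = ~R / (-\frac{145}{144}).
R v = \frac{45}{4} + 12 e_{1} e_{2} + \frac{249}{40} e_{1} e_{3} + \frac{217}{20} e_{2} e_{3}
Answer: -\frac{1557}{58} e_{1} + \frac{171}{29} e_{2} + \frac{3963}{145} e_{3}


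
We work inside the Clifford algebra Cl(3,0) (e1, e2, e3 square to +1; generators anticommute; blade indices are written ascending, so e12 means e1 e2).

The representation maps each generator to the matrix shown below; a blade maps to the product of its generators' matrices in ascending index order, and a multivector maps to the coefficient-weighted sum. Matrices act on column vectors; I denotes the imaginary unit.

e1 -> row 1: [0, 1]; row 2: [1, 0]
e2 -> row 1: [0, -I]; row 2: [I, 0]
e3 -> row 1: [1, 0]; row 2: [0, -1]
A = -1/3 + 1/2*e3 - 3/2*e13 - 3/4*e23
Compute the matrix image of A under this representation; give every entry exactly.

Bivector images (products of the table entries): rho(e13) = rho(e1)rho(e3) = row 1: [0, -1]; row 2: [1, 0]; rho(e23) = rho(e2)rho(e3) = row 1: [0, I]; row 2: [I, 0].
M = (-1/3)*1 + (1/2)*rho(e3) + (-3/2)*rho(e13) + (-3/4)*rho(e23), summed entrywise (1 is the identity matrix):
Answer: row 1: [1/6, 3/2 - 3*I/4]; row 2: [-3/2 - 3*I/4, -5/6]


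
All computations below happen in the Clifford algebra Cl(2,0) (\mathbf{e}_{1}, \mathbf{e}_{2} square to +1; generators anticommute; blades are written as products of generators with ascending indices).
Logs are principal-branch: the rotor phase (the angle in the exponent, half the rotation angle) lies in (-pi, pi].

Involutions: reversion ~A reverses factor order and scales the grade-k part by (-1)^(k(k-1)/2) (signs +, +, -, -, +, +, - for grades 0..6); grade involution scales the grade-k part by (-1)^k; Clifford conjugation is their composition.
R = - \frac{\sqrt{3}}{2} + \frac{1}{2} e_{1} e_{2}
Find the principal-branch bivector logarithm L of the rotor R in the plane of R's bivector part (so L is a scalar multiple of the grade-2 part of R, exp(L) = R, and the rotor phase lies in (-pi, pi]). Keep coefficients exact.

The scalar part of R is - \frac{\sqrt{3}}{2}, so the principal-branch rotor phase is pinned; divide the bivector part by its sine to get the unit plane — L is the phase times that plane.
Concretely: cos(phase) = - \frac{\sqrt{3}}{2} gives phase = ±\frac{5 \pi}{6}, and since phase/sin(phase) is even the sign is immaterial: L = (phase/sin(phase)) * <R>_2 = (\frac{5 \pi}{3}) * <R>_2.
Answer: \frac{5 \pi}{6} e_{1} e_{2}


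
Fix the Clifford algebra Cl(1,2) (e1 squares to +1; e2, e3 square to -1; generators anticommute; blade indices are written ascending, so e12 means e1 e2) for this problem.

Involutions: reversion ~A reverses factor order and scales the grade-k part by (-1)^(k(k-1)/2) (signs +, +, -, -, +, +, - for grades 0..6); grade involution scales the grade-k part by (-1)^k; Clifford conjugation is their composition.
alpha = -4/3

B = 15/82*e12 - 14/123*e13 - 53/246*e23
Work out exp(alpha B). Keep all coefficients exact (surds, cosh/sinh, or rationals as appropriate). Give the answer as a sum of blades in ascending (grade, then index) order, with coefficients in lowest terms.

B^2 term by term: the squares give (15/82)^2*(e12)^2 + (-14/123)^2*(e13)^2 + (-53/246)^2*(e23)^2 = 225/6724*(+1) + 196/15129*(+1) + 2809/60516*(-1) = 0 (each basis 2-blade squares to minus the product of its generators' squares); cross terms between blades sharing an index anticommute and cancel. So B^2 = 0.
B^2 = 0, hence only two terms survive: exp(alpha B) = 1 + alpha B (parabolic case).
Answer: 1 - 10/41*e12 + 56/369*e13 + 106/369*e23


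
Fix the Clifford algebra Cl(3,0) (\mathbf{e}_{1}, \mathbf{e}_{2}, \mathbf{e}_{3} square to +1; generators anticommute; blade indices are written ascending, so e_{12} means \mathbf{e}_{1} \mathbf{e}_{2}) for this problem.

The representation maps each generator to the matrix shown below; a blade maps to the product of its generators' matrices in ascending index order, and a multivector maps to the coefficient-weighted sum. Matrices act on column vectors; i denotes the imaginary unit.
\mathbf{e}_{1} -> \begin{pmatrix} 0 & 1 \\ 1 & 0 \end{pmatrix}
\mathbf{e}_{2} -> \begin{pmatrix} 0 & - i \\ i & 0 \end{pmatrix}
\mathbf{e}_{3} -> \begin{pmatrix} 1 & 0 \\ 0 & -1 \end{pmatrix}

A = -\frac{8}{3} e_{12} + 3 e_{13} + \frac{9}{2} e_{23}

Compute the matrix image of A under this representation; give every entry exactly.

Bivector images (products of the table entries): rho(e_{12}) = rho(\mathbf{e}_{1})rho(\mathbf{e}_{2}) = \begin{pmatrix} i & 0 \\ 0 & - i \end{pmatrix}; rho(e_{13}) = rho(\mathbf{e}_{1})rho(\mathbf{e}_{3}) = \begin{pmatrix} 0 & -1 \\ 1 & 0 \end{pmatrix}; rho(e_{23}) = rho(\mathbf{e}_{2})rho(\mathbf{e}_{3}) = \begin{pmatrix} 0 & i \\ i & 0 \end{pmatrix}.
M = (-\frac{8}{3})*rho(e_{12}) + (3)*rho(e_{13}) + (\frac{9}{2})*rho(e_{23}), summed entrywise:
Answer: \begin{pmatrix} - \frac{8 i}{3} & -3 + \frac{9 i}{2} \\ 3 + \frac{9 i}{2} & \frac{8 i}{3} \end{pmatrix}


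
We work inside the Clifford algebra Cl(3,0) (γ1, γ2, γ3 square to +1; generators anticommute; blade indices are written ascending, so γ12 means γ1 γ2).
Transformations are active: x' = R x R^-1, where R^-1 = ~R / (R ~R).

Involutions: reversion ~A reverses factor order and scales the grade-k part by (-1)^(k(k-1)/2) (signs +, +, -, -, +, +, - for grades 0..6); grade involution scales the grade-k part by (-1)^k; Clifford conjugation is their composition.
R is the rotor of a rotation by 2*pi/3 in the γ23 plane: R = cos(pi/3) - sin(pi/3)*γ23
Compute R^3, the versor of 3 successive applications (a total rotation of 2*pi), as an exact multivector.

Because a rotor carries half the rotation angle, composing 3 copies of this γ23-plane rotor multiplies the phase: 3*(pi/3) = pi, hence R^3 = cos(pi) - sin(pi)*γ23.
cos(pi) = -1 and sin(pi) = 0, so R^3 = -1. The total rotation 2*pi is 1 full turn, so every vector returns to itself, yet the rotor is -1, on the OTHER sheet of the double cover (an odd number of 2*pi turns).
Answer: -1


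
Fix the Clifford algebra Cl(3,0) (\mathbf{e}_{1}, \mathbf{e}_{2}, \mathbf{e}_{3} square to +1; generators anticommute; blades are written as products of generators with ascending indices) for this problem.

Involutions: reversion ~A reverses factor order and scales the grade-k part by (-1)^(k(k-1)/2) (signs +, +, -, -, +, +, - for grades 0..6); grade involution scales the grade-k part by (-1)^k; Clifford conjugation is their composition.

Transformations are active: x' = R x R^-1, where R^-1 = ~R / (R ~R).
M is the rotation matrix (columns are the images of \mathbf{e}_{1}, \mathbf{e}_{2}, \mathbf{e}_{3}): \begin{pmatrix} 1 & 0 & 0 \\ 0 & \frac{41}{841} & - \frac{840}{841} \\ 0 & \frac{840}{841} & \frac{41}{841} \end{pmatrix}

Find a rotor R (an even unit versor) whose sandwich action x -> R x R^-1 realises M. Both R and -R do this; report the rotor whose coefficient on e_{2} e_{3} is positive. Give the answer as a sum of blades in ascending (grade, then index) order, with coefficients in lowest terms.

Method: write R = a + b12*e_{1} e_{2} + b13*e_{1} e_{3} + b23*e_{2} e_{3} with a^2 + b12^2 + b13^2 + b23^2 = 1 (so R^-1 = ~R). Expanding the columns R e_j ~R gives tr M = 4a^2 - 1 and, from the antisymmetric part, M21 - M12 = -4a*b12, M13 - M31 = 4a*b13, M32 - M23 = -4a*b23.
Here tr M = \frac{923}{841}, so a^2 = (1 + tr M)/4 = \frac{441}{841} and a = ±\frac{21}{29}. Taking a = \frac{21}{29}: M21 - M12 = 0, M13 - M31 = 0, M32 - M23 = \frac{1680}{841}, giving b12 = 0, b13 = 0, b23 = -\frac{20}{29}, i.e. R = \frac{21}{29} - \frac{20}{29} e_{2} e_{3}.
Its e_{2} e_{3} coefficient is negative, so report the other preimage -R.
Answer: -\frac{21}{29} + \frac{20}{29} e_{2} e_{3}. Why the constraint matters: R and -R act identically through the sandwich — M has trace \frac{923}{841} either way — so only the sign condition on e_{2} e_{3} picks one of the two preimages.


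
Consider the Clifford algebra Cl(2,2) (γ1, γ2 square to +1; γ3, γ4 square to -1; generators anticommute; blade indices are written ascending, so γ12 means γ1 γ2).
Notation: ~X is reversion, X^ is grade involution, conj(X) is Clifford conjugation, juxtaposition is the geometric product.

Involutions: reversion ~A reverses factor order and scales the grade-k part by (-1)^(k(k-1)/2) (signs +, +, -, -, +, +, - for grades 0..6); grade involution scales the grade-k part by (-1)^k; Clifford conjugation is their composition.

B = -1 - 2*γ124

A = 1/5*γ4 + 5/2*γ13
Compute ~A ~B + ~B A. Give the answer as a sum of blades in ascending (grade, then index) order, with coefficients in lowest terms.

first term: -1/5*γ4 - 2/5*γ12 + 5/2*γ13 - 5*γ234
second term: -1/5*γ4 - 2/5*γ12 - 5/2*γ13 - 5*γ234
Answer: -2/5*γ4 - 4/5*γ12 - 10*γ234


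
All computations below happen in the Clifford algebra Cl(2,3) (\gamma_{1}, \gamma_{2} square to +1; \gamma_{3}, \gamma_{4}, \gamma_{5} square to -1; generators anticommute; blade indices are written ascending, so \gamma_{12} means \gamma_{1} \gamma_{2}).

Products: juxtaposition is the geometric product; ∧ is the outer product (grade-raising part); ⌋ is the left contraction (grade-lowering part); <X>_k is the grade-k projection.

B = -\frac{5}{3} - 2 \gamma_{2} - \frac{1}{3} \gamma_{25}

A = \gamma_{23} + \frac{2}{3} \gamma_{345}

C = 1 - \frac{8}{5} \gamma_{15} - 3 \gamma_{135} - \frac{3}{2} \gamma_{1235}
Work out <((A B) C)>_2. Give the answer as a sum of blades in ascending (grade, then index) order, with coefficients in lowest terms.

step 1: 2 \gamma_{3} - \frac{5}{3} \gamma_{23} + \frac{1}{3} \gamma_{35} - \frac{2}{9} \gamma_{234} - \frac{10}{9} \gamma_{345} + \frac{4}{3} \gamma_{2345}
step 2: \gamma_{1} + 2 \gamma_{3} + \frac{1}{2} \gamma_{12} + \frac{8}{15} \gamma_{13} - \frac{4}{3} \gamma_{14} - \frac{7}{2} \gamma_{15} - \frac{5}{3} \gamma_{23} + \frac{1}{3} \gamma_{35} - \frac{7}{3} \gamma_{124} - 2 \gamma_{125} + \frac{16}{9} \gamma_{134} + \frac{16}{5} \gamma_{135} - \frac{1}{3} \gamma_{145} - \frac{2}{9} \gamma_{234} - \frac{10}{9} \gamma_{345} + \frac{32}{15} \gamma_{1234} + \frac{8}{3} \gamma_{1235} - \frac{2}{3} \gamma_{1245} + \frac{4}{3} \gamma_{2345} - \frac{16}{45} \gamma_{12345}
step 3: \frac{1}{2} \gamma_{12} + \frac{8}{15} \gamma_{13} - \frac{4}{3} \gamma_{14} - \frac{7}{2} \gamma_{15} - \frac{5}{3} \gamma_{23} + \frac{1}{3} \gamma_{35}
Answer: \frac{1}{2} \gamma_{12} + \frac{8}{15} \gamma_{13} - \frac{4}{3} \gamma_{14} - \frac{7}{2} \gamma_{15} - \frac{5}{3} \gamma_{23} + \frac{1}{3} \gamma_{35}


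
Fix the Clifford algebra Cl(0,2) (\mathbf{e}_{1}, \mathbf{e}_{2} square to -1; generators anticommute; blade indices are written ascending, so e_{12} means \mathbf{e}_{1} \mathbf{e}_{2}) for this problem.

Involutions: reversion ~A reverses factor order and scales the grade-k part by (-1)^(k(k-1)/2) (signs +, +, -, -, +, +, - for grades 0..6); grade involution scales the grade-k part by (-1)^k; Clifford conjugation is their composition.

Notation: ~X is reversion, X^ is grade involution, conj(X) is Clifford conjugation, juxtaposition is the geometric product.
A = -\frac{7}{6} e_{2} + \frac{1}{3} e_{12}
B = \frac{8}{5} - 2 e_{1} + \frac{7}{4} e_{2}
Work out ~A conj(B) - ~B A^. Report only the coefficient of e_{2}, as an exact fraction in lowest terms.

first term: -\frac{49}{24} - \frac{7}{12} e_{1} - \frac{38}{15} e_{2} + \frac{9}{5} e_{12}
second term: -\frac{49}{24} + \frac{7}{12} e_{1} + \frac{38}{15} e_{2} - \frac{9}{5} e_{12}
Answer: -\frac{76}{15}


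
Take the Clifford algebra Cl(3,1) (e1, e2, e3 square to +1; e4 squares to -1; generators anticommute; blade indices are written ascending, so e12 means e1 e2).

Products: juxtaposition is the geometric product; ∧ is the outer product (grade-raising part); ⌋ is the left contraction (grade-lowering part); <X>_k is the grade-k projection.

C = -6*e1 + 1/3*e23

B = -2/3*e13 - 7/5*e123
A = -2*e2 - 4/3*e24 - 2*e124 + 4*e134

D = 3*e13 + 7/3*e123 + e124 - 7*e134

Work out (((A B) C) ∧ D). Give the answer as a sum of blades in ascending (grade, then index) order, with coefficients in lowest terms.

step 1: 8/3*e4 - 14/5*e13 + 28/5*e24 + 14/5*e34 - 4/3*e123 + 28/15*e134 - 4/3*e234 - 8/9*e1234
step 2: 4/9*e1 - 84/5*e3 + 4/9*e4 + 14/15*e12 + 440/27*e14 + 8*e23 - 14/15*e24 - 28/3*e34 - 308/9*e124 - 84/5*e134 - 40/9*e234 - 8*e1234
step 3: 4/3*e134 - 406/27*e1234
Answer: 4/3*e134 - 406/27*e1234


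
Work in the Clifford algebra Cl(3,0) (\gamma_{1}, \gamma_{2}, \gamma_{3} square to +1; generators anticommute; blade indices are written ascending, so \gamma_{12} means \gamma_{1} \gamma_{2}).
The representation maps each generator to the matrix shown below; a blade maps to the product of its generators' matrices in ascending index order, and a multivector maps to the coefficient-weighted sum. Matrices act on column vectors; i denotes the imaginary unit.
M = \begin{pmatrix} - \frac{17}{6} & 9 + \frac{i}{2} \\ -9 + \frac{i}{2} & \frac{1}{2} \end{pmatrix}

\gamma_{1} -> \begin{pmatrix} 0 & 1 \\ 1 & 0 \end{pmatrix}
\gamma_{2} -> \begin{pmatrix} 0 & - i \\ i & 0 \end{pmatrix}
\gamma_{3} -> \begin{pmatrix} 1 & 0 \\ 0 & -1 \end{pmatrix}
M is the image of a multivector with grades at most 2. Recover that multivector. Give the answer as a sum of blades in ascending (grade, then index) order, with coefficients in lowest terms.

Method: 1, rho(\gamma_{1}), rho(\gamma_{2}), rho(\gamma_{3}) form a trace-orthogonal basis of the 2x2 complex matrices (tr(X Y) = 2 if X = Y, else 0), so M = m0*1 + m1*rho(\gamma_{1}) + m2*rho(\gamma_{2}) + m3*rho(\gamma_{3}) with m0 = tr(M)/2 = - \frac{7}{6}, m1 = tr(M rho(\gamma_{1}))/2 = \frac{i}{2}, m2 = tr(M rho(\gamma_{2}))/2 = 9 i, m3 = tr(M rho(\gamma_{3}))/2 = - \frac{5}{3}.
Multiplying table entries, the bivector images are rho(\gamma_{12}) = i*rho(\gamma_{3}), rho(\gamma_{13}) = -i*rho(\gamma_{2}), rho(\gamma_{23}) = i*rho(\gamma_{1}); with real blade coefficients the real parts of m0..m3 are the coefficients of 1, \gamma_{1}, \gamma_{2}, \gamma_{3} and the imaginary parts give the bivectors (\gamma_{23}: Im m1, \gamma_{13}: -Im m2, \gamma_{12}: Im m3).
Answer: -\frac{7}{6} - \frac{5}{3} \gamma_{3} - 9 \gamma_{13} + \frac{1}{2} \gamma_{23}


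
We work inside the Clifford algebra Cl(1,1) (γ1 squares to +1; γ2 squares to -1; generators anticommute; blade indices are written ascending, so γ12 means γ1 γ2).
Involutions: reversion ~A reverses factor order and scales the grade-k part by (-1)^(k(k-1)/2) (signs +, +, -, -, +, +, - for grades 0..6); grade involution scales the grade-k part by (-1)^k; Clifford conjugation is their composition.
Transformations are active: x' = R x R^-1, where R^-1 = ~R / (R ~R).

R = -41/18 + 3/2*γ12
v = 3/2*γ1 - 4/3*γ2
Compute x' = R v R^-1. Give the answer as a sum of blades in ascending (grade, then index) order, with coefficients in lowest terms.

~R = -41/18 - 3/2*γ12, and R ~R = 238/81, so R^-1 = ~R / (238/81).
R v = -17/12*γ1 + 85/108*γ2
Answer: 39/56*γ1 + 19/168*γ2


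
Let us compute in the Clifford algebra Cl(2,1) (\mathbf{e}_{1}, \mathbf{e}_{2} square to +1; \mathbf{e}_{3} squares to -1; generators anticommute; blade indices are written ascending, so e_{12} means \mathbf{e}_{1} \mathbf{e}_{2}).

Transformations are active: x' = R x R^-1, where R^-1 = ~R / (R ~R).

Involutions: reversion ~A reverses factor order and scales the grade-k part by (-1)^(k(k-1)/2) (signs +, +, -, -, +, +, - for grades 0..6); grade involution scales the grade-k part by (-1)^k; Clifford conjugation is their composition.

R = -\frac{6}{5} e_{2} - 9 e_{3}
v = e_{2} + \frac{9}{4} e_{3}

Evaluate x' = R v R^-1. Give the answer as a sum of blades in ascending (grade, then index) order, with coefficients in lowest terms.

~R = -\frac{6}{5} e_{2} - 9 e_{3}, and R ~R = -\frac{1989}{25}, so R^-1 = ~R / (-\frac{1989}{25}).
R v = \frac{381}{20} + \frac{63}{10} e_{23}
Answer: -\frac{94}{221} e_{2} + \frac{1821}{884} e_{3}


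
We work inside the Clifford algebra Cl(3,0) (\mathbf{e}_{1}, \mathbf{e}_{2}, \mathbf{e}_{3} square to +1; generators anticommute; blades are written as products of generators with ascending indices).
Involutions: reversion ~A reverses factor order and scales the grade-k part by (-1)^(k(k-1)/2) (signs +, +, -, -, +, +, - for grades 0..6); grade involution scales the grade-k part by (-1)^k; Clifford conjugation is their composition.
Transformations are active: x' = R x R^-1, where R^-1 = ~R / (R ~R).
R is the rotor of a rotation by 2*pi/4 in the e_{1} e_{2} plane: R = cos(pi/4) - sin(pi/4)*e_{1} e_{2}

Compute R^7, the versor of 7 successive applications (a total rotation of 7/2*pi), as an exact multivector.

The rotor phase is half the rotation angle and phases add under composition, so 7 steps in the e_{1} e_{2} plane accumulate phase 7*(pi/4) = \frac{7 \pi}{4}: R^7 = cos(\frac{7 \pi}{4}) - sin(\frac{7 \pi}{4})*e_{1} e_{2}.
cos(\frac{7 \pi}{4}) = \frac{\sqrt{2}}{2} and sin(\frac{7 \pi}{4}) = - \frac{\sqrt{2}}{2}, so R^7 = \frac{\sqrt{2}}{2} + \frac{\sqrt{2}}{2} e_{1} e_{2}. The net rotation is 3/2*pi (after discarding 1 full turn, each of which contributes a factor -1 to the rotor); the rotor keeps the half-angle phase exactly.
Answer: \frac{\sqrt{2}}{2} + \frac{\sqrt{2}}{2} e_{1} e_{2}


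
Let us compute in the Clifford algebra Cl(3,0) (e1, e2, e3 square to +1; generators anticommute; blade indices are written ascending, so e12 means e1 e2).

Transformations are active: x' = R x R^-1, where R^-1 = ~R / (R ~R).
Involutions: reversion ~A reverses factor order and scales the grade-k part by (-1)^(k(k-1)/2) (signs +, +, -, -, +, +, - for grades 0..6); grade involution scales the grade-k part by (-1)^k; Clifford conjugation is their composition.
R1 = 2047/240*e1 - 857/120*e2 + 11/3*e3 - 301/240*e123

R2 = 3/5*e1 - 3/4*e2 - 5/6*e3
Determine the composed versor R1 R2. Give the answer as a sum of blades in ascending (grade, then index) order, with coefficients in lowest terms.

Distribute over the terms of R2 (each basis-blade product reordered to ascending indices, repeated generators contracted through their squares):
R1 (3/5*e1) = 2047/400 + 857/200*e12 - 11/5*e13 - 301/400*e23
R1 (-3/4*e2) = 857/160 - 2047/320*e12 - 301/320*e13 + 11/4*e23
R1 (-5/6*e3) = -55/18 + 301/288*e12 - 2047/288*e13 + 857/144*e23
Summing the partial products and collecting blades:
Answer: 53411/7200 - 15361/14400*e12 - 5903/576*e13 + 3577/450*e23


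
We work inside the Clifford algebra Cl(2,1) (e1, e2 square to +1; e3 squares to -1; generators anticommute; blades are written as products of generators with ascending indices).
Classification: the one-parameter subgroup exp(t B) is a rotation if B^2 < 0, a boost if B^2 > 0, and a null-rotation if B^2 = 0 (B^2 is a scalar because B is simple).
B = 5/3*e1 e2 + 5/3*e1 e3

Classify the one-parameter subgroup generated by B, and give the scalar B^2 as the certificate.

B^2 term by term: the squares give (5/3)^2*(e1 e2)^2 + (5/3)^2*(e1 e3)^2 = 25/9*(-1) + 25/9*(+1) = 0 (each basis 2-blade squares to minus the product of its generators' squares); cross terms between blades sharing an index anticommute and cancel. So B^2 = 0.
Answer: null-rotation, certificate B^2 = 0. B^2 = 0 is basis-independent, so its sign is the whole story.


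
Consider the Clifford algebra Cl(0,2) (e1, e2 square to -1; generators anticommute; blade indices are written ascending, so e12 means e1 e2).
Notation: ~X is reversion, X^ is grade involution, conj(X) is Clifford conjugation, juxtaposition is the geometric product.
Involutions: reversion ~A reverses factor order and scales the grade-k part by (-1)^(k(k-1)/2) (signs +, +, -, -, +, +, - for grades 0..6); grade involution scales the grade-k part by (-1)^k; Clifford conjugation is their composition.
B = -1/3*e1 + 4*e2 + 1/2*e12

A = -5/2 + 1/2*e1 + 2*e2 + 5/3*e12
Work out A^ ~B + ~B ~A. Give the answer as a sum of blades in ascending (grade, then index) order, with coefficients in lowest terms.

first term: 26/3 - 29/6*e1 - 389/36*e2 - 17/12*e12
second term: -26/3 - 29/6*e1 - 389/36*e2 - 17/12*e12
Answer: -29/3*e1 - 389/18*e2 - 17/6*e12


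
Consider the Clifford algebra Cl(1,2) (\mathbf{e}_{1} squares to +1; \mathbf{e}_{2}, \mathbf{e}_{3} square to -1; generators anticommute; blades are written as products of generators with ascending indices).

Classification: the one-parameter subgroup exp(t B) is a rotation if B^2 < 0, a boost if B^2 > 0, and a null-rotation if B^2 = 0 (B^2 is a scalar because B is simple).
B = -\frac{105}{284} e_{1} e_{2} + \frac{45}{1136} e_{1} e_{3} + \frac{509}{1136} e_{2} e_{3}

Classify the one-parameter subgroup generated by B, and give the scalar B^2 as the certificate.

B^2 term by term: the squares give (-\frac{105}{284})^2*(e_{1} e_{2})^2 + (\frac{45}{1136})^2*(e_{1} e_{3})^2 + (\frac{509}{1136})^2*(e_{2} e_{3})^2 = \frac{11025}{80656}*(+1) + \frac{2025}{1290496}*(+1) + \frac{259081}{1290496}*(-1) = -\frac{1}{16} (each basis 2-blade squares to minus the product of its generators' squares); cross terms between blades sharing an index anticommute and cancel. So B^2 = -\frac{1}{16}.
Answer: rotation, certificate B^2 = -\frac{1}{16}. B^2 = -\frac{1}{16} is basis-independent, so its sign is the whole story.


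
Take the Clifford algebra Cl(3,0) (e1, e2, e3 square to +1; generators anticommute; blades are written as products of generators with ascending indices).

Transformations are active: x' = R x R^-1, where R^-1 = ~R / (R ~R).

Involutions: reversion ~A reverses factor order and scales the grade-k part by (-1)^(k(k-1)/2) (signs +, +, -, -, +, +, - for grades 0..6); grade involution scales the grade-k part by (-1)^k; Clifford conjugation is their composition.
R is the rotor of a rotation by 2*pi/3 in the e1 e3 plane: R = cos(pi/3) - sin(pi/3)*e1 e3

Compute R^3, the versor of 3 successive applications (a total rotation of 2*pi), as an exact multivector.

Half-angle bookkeeping: 3 applications in e1 e3 add up to rotor phase 3*pi/3 = pi, so R^3 = cos(pi) - sin(pi)*e1 e3.
cos(pi) = -1 and sin(pi) = 0, so R^3 = -1. The total rotation 2*pi is 1 full turn, so every vector returns to itself, yet the rotor is -1, on the OTHER sheet of the double cover (an odd number of 2*pi turns).
Answer: -1


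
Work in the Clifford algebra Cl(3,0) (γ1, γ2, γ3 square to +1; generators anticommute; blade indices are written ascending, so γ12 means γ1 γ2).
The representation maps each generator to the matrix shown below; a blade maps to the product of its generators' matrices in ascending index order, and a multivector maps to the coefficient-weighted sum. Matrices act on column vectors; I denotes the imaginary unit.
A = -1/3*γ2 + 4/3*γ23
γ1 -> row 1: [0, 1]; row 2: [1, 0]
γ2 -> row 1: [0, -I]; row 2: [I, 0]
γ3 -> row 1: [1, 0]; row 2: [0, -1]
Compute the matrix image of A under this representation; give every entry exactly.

Bivector images (products of the table entries): rho(γ23) = rho(γ2)rho(γ3) = row 1: [0, I]; row 2: [I, 0].
M = (-1/3)*rho(γ2) + (4/3)*rho(γ23), summed entrywise:
Answer: row 1: [0, 5*I/3]; row 2: [I, 0]


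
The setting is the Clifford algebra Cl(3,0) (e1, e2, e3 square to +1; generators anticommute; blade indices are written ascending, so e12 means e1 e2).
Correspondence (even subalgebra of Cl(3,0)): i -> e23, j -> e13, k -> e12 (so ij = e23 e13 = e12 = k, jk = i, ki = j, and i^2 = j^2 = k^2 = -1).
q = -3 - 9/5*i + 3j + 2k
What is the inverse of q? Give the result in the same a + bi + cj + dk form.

In blades: q = -3 + 2*e12 + 3*e13 - 9/5*e23.
With qbar = -3 - 2*e12 - 3*e13 + 9/5*e23 (scalar fixed, mapped units negated), q qbar = 631/25 (the sum of squared coefficients), so q^-1 = qbar / (631/25) = -75/631 - 50/631*e12 - 75/631*e13 + 45/631*e23; translating back:
Answer: -75/631 + 45/631*i - 75/631*j - 50/631*k


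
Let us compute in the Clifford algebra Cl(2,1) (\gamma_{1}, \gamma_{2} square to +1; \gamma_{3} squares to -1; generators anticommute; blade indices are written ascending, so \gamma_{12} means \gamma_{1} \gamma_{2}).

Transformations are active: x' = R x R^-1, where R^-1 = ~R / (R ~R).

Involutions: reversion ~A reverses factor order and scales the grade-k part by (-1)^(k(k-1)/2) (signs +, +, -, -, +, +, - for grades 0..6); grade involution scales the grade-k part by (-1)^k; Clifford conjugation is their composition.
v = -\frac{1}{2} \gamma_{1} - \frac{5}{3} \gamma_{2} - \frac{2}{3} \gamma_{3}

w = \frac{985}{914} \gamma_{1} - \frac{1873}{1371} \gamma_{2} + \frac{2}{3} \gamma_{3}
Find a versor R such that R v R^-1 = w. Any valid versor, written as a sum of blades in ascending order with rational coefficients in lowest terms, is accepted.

Key observation: q(v) = q(w) = \frac{31}{12} (sandwiches preserve the norm), so R = v + w = \frac{264}{457} \gamma_{1} - \frac{1386}{457} \gamma_{2} works whenever it is invertible — the component of v along it is kept and (v - w)/2 reverses, sending v to w.
Answer: \frac{264}{457} \gamma_{1} - \frac{1386}{457} \gamma_{2}


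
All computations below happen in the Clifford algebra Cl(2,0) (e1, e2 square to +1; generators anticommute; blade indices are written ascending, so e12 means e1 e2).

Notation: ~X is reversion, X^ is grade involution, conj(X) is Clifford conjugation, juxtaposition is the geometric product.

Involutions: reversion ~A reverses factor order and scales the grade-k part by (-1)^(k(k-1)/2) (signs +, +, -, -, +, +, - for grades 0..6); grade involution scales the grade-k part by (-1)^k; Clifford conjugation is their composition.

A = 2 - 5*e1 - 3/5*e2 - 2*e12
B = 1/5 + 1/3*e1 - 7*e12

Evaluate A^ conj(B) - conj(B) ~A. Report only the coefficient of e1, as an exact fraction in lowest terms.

first term: 191/15 - 58/15*e1 + 2584/75*e2 + 69/5*e12
second term: -179/15 - 88/15*e1 + 2566/75*e2 + 73/5*e12
Answer: 2
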